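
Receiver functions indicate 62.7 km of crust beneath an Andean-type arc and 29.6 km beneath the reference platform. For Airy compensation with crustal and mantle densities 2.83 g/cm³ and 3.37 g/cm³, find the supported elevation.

5.3 km

Excess crust Δ = 62.7 km − 29.6 km = 33.1 km, split between elevation h and root r with h + r = Δ.
Airy balance ρ_c h = (ρ_m − ρ_c) r gives r = h ρ_c/(ρ_m − ρ_c), so h (1 + ρ_c/(ρ_m − ρ_c)) = Δ, i.e. h = Δ (ρ_m − ρ_c)/ρ_m.
h = 33.1 km × 0.54/3.37 = 5.3 km.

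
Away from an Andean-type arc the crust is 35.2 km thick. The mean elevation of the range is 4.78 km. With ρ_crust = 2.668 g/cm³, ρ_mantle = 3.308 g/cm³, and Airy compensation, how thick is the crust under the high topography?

Root depth r = h ρ_c / (ρ_m − ρ_c) = 4.78 km × 2.668 / 0.64 = 19.93 km.
Total thickness = T + h + r = 35.2 km + 4.78 km + 19.93 km = 59.9 km.

59.9 km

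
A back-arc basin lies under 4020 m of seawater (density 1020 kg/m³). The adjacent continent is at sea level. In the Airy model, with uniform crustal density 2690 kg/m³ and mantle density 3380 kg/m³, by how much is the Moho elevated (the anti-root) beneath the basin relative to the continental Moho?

Balancing pressure at the compensation depth: replacing crust with seawater at the top is compensated by replacing crust with mantle at the base: d (ρ_c − ρ_w) = a (ρ_m − ρ_c).
a = d (ρ_c − ρ_w)/(ρ_m − ρ_c) = 4020 m × 1670/690 = 9730 m.

9730 m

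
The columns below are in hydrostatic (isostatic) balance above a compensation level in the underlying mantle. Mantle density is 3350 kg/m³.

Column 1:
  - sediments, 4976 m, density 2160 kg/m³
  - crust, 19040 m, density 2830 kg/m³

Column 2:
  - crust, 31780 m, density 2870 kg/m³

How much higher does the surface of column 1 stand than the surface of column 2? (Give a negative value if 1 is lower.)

170 m

For any compensation level in the mantle, the mantle terms cancel and isostasy reduces to e = (Σt_1 − Σt_2) − (Σ(ρt)_1 − Σ(ρt)_2) / ρ_m.
Σt_1 = 24016 m; Σt_2 = 31780 m; Σ(ρt)_1 = 64631360; Σ(ρt)_2 = 91208600 (in m·kg/m³).
e = (24016 − 31780) − (64631360 − 91208600) / 3350 = 170 m.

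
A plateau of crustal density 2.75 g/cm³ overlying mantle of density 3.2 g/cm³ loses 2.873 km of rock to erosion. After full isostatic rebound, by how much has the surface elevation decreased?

Rebound u = e ρ_c/ρ_m = 2.873 km × 2.75/3.2 = 2.469 km.
Net surface drop = e − u = 2.873 km − 2.469 km = e (ρ_m − ρ_c)/ρ_m = 0.404 km.

0.404 km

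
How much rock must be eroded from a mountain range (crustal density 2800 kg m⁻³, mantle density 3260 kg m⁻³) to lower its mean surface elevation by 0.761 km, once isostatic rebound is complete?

5.39 km

Net drop Δ = e − u = e − e ρ_c/ρ_m = e (ρ_m − ρ_c)/ρ_m.
e = Δ ρ_m/(ρ_m − ρ_c) = 0.761 km × 3260/460 = 5.39 km.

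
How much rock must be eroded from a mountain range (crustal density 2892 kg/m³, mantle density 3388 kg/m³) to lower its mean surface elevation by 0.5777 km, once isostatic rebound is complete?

3.95 km

Net drop Δ = e − u = e − e ρ_c/ρ_m = e (ρ_m − ρ_c)/ρ_m.
e = Δ ρ_m/(ρ_m − ρ_c) = 0.5777 km × 3388/496 = 3.95 km.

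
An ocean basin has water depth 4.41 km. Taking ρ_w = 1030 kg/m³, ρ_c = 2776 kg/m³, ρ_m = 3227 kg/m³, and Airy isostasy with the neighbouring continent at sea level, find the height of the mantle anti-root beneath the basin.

17.1 km

For local isostatic compensation: replacing crust with seawater at the top is compensated by replacing crust with mantle at the base: d (ρ_c − ρ_w) = a (ρ_m − ρ_c).
a = d (ρ_c − ρ_w)/(ρ_m − ρ_c) = 4.41 km × 1746/451 = 17.1 km.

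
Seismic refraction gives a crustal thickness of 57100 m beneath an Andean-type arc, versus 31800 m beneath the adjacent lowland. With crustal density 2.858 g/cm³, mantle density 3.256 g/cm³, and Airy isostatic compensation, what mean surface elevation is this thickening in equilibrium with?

3090 m

Excess crust Δ = 57100 m − 31800 m = 25300 m, split between elevation h and root r with h + r = Δ.
Airy balance ρ_c h = (ρ_m − ρ_c) r gives r = h ρ_c/(ρ_m − ρ_c), so h (1 + ρ_c/(ρ_m − ρ_c)) = Δ, i.e. h = Δ (ρ_m − ρ_c)/ρ_m.
h = 25300 m × 0.398/3.256 = 3090 m.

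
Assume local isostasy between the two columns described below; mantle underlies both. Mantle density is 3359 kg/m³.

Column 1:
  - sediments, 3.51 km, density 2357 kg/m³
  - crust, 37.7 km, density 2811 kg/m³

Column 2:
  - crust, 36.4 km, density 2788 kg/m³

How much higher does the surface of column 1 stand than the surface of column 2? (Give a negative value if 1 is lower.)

For any compensation level in the mantle, the mantle terms cancel and isostasy reduces to e = (Σt_1 − Σt_2) − (Σ(ρt)_1 − Σ(ρt)_2) / ρ_m.
Σt_1 = 41.21 km; Σt_2 = 36.4 km; Σ(ρt)_1 = 114247.77; Σ(ρt)_2 = 101483.2 (in km·kg/m³).
e = (41.21 − 36.4) − (114247.77 − 101483.2) / 3359 = 1.01 km.

1.01 km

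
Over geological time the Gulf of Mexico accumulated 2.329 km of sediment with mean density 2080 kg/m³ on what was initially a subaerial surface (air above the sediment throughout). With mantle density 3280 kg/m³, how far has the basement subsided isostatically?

Subaerial load: s = t ρ_sed / ρ_m = 2.329 km × 2080/3280 = 1.48 km.

1.48 km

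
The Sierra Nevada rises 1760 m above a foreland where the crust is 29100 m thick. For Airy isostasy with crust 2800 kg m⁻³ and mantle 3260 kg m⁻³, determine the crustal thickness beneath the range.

41600 m

Root depth r = h ρ_c / (ρ_m − ρ_c) = 1760 m × 2800 / 460 = 10710 m.
Total thickness = T + h + r = 29100 m + 1760 m + 10710 m = 41600 m.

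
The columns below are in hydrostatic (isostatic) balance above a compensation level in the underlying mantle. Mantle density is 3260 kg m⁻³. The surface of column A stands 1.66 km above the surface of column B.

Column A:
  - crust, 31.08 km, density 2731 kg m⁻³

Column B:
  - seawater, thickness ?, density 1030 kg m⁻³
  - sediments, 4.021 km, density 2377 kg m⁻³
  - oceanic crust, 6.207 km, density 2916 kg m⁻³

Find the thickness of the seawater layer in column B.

Take the compensation level at the base of the deeper column (depth z_c below the surface of column A) and equate Σ ρ_i t_i down to z_c; mantle fills any gap and the z_c terms cancel.
Column A: 31.08×2731 + (z_c − 31.08)×3260
Column B: 1.66×0 + x×1030 + 4.021×2377 + 6.207×2916 + (z_c − 1.66 − 10.228 − x)×3260
The z_c×3260 term appears on both sides and cancels. Collect the known terms of each column as K = Σ(ρt)_known − 3260 × (depth of known layers): K_A = 84879.48 − 3260×31.08 = −16441.32; K_B = 27657.529 − 3260×(1.66 + 10.228) = −11097.351.
Balance: K_A = K_B − x×(3260 − 1030), so x = (K_B − K_A)/(3260 − 1030) = 5343.97/2230 = 2.4 km.

2.4 km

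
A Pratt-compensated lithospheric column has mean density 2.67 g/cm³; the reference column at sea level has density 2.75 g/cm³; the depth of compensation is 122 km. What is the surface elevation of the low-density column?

ρ_ref D = ρ (D + h) → h = D (ρ_ref − ρ)/ρ.
h = 122 km × (2.75 − 2.67)/2.67 = 3.66 km.

3.66 km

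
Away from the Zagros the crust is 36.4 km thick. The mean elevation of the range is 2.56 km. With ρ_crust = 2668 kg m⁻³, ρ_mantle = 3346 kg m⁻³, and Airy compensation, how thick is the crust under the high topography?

49 km

Root depth r = h ρ_c / (ρ_m − ρ_c) = 2.56 km × 2668 / 678 = 10.07 km.
Total thickness = T + h + r = 36.4 km + 2.56 km + 10.07 km = 49 km.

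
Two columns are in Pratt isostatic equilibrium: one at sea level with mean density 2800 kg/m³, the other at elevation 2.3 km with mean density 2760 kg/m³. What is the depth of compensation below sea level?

159 km

ρ_ref D = ρ (D + h) → D (ρ_ref − ρ) = ρ h.
D = ρ h/(ρ_ref − ρ) = 2760 × 2.3 km/(2800 − 2760) = 159 km.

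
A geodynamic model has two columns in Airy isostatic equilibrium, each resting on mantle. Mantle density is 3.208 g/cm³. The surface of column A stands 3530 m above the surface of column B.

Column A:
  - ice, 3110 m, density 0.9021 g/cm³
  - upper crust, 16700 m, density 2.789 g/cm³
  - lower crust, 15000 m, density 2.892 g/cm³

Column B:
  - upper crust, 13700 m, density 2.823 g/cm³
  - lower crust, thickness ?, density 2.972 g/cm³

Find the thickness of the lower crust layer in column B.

9790 m

Take the compensation level at the base of the deeper column (depth z_c below the surface of column A) and equate Σ ρ_i t_i down to z_c; mantle fills any gap and the z_c terms cancel.
Column A: 3110×0.9021 + 16700×2.789 + 15000×2.892 + (z_c − 34810)×3.208
Column B: 3530×0 + 13700×2.823 + x×2.972 + (z_c − 3530 − 13700 − x)×3.208
The z_c×3.208 term appears on both sides and cancels. Collect the known terms of each column as K = Σ(ρt)_known − 3.208 × (depth of known layers): K_A = 92761.831 − 3.208×34810 = −18908.649; K_B = 38675.1 − 3.208×(3530 + 13700) = −16598.74.
Balance: K_A = K_B − x×(3.208 − 2.972), so x = (K_B − K_A)/(3.208 − 2.972) = 2309.91/0.236 = 9790 m.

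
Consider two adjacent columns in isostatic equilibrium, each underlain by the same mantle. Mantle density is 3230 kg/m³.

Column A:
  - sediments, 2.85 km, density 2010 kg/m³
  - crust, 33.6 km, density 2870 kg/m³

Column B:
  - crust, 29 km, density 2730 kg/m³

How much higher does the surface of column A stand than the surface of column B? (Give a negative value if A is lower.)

0.332 km

For any compensation level in the mantle, the mantle terms cancel and isostasy reduces to e = (Σt_A − Σt_B) − (Σ(ρt)_A − Σ(ρt)_B) / ρ_m.
Σt_A = 36.45 km; Σt_B = 29 km; Σ(ρt)_A = 102160.5; Σ(ρt)_B = 79170 (in km·kg/m³).
e = (36.45 − 29) − (102160.5 − 79170) / 3230 = 0.332 km.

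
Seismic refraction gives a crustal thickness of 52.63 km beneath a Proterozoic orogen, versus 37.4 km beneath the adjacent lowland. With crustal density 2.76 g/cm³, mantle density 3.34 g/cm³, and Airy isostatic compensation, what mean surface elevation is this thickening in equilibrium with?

2.64 km

Excess crust Δ = 52.63 km − 37.4 km = 15.23 km, split between elevation h and root r with h + r = Δ.
Airy balance ρ_c h = (ρ_m − ρ_c) r gives r = h ρ_c/(ρ_m − ρ_c), so h (1 + ρ_c/(ρ_m − ρ_c)) = Δ, i.e. h = Δ (ρ_m − ρ_c)/ρ_m.
h = 15.23 km × 0.58/3.34 = 2.64 km.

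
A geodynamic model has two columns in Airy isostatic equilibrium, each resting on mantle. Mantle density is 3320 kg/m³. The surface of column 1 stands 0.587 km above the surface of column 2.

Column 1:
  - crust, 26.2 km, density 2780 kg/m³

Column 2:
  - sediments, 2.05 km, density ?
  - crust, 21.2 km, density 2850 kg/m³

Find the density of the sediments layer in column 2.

Take the compensation level at the base of the deeper column (depth z_c below the surface of column 1) and equate Σ ρ_i t_i down to z_c; mantle fills any gap and the z_c terms cancel.
Column 1: 26.2×2780 + (z_c − 26.2)×3320
Column 2: 0.587×0 + 2.05×ρ + 21.2×2850 + (z_c − 0.587 − 23.25)×3320
The z_c×3320 term appears on both sides and cancels. Collect the known terms of each column as K = Σ(ρt)_known − 3320 × (depth of known layers): K_1 = 72836 − 3320×26.2 = −14148; K_2 = 60420 − 3320×(0.587 + 23.25) = −18718.84.
Balance: K_1 = K_2 + 2.05×ρ, so ρ = (K_1 − K_2)/2.05 = 4570.84/2.05 = 2230 kg/m³.

2230 kg/m³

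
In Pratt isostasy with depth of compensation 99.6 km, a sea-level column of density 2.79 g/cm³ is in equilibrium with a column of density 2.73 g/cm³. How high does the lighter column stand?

ρ_ref D = ρ (D + h) → h = D (ρ_ref − ρ)/ρ.
h = 99.6 km × (2.79 − 2.73)/2.73 = 2.19 km.

2.19 km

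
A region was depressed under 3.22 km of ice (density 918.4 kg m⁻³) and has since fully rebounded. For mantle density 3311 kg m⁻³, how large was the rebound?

Removing the load lets mantle flow back in; uplift u satisfies ρ_ice t = ρ_m u.
u = t ρ_ice/ρ_m = 3.22 km × 918.4/3311 = 0.893 km.

0.893 km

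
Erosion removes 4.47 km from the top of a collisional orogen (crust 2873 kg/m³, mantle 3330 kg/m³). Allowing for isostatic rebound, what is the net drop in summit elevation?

0.613 km

Rebound u = e ρ_c/ρ_m = 4.47 km × 2873/3330 = 3.857 km.
Net surface drop = e − u = 4.47 km − 3.857 km = e (ρ_m − ρ_c)/ρ_m = 0.613 km.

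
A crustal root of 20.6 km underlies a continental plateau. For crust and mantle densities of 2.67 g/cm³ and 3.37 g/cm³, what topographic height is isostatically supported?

Isostatic balance requires: ρ_c h = (ρ_m − ρ_c) r.
h = r (ρ_m − ρ_c) / ρ_c = 20.6 km × (3.37 − 2.67) / 2.67 = 5.4 km.

5.4 km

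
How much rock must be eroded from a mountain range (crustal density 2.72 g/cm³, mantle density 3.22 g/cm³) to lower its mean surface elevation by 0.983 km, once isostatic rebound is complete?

6.33 km

Net drop Δ = e − u = e − e ρ_c/ρ_m = e (ρ_m − ρ_c)/ρ_m.
e = Δ ρ_m/(ρ_m − ρ_c) = 0.983 km × 3.22/0.5 = 6.33 km.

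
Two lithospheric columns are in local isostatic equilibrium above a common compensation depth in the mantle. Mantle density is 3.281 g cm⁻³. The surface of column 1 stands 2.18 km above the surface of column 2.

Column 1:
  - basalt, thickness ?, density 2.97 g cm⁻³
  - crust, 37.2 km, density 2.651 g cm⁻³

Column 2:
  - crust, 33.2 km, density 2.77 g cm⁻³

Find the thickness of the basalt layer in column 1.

2.19 km

Take the compensation level at the base of the deeper column (depth z_c below the surface of column 1) and equate Σ ρ_i t_i down to z_c; mantle fills any gap and the z_c terms cancel.
Column 1: x×2.97 + 37.2×2.651 + (z_c − 37.2 − x)×3.281
Column 2: 2.18×0 + 33.2×2.77 + (z_c − 2.18 − 33.2)×3.281
The z_c×3.281 term appears on both sides and cancels. Collect the known terms of each column as K = Σ(ρt)_known − 3.281 × (depth of known layers): K_1 = 98.6172 − 3.281×37.2 = −23.436; K_2 = 91.964 − 3.281×(2.18 + 33.2) = −24.11778.
Balance: K_1 − x×(3.281 − 2.97) = K_2, so x = (K_1 − K_2)/(3.281 − 2.97) = 0.68178/0.311 = 2.19 km.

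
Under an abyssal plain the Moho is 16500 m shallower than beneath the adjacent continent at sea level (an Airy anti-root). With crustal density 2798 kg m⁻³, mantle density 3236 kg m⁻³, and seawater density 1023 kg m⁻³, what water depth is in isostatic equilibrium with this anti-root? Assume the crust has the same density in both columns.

Replacing a thickness d of crust by seawater at the top must be balanced by replacing crust with mantle at the base: d (ρ_c − ρ_w) = a (ρ_m − ρ_c).
d = a (ρ_m − ρ_c)/(ρ_c − ρ_w) = 16500 m × 438/1775 = 4070 m.

4070 m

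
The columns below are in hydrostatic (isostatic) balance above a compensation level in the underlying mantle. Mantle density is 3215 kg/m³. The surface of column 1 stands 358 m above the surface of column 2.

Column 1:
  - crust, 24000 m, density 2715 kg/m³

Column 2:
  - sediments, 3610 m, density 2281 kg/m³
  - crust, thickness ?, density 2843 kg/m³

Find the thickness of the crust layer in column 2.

20100 m

Take the compensation level at the base of the deeper column (depth z_c below the surface of column 1) and equate Σ ρ_i t_i down to z_c; mantle fills any gap and the z_c terms cancel.
Column 1: 24000×2715 + (z_c − 24000)×3215
Column 2: 358×0 + 3610×2281 + x×2843 + (z_c − 358 − 3610 − x)×3215
The z_c×3215 term appears on both sides and cancels. Collect the known terms of each column as K = Σ(ρt)_known − 3215 × (depth of known layers): K_1 = 65160000 − 3215×24000 = −12000000; K_2 = 8234410 − 3215×(358 + 3610) = −4522710.
Balance: K_1 = K_2 − x×(3215 − 2843), so x = (K_2 − K_1)/(3215 − 2843) = 7477290/372 = 20100 m.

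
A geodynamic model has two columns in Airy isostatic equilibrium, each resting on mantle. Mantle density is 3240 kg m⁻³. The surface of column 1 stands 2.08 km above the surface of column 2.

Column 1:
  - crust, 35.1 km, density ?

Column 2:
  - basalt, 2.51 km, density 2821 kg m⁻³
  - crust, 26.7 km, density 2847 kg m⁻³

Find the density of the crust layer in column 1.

2720 kg m⁻³

Take the compensation level at the base of the deeper column (depth z_c below the surface of column 1) and equate Σ ρ_i t_i down to z_c; mantle fills any gap and the z_c terms cancel.
Column 1: 35.1×ρ + (z_c − 35.1)×3240
Column 2: 2.08×0 + 2.51×2821 + 26.7×2847 + (z_c − 2.08 − 29.21)×3240
The z_c×3240 term appears on both sides and cancels. Collect the known terms of each column as K = Σ(ρt)_known − 3240 × (depth of known layers): K_1 = 0 − 3240×35.1 = −113724; K_2 = 83095.61 − 3240×(2.08 + 29.21) = −18283.99.
Balance: K_1 + 35.1×ρ = K_2, so ρ = (K_2 − K_1)/35.1 = 95440/35.1 = 2720 kg m⁻³.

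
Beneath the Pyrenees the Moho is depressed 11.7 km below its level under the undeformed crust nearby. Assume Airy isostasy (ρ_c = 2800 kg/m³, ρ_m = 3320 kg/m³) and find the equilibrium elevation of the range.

Balancing pressure at the compensation depth: ρ_c h = (ρ_m − ρ_c) r.
h = r (ρ_m − ρ_c) / ρ_c = 11.7 km × (3320 − 2800) / 2800 = 2.17 km.

2.17 km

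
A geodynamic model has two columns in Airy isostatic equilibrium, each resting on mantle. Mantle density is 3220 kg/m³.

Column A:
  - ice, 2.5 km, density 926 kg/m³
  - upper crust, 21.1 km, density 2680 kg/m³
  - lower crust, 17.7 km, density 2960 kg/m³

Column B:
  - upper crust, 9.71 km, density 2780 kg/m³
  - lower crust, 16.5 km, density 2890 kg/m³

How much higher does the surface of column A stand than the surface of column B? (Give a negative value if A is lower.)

For any compensation level in the mantle, the mantle terms cancel and isostasy reduces to e = (Σt_A − Σt_B) − (Σ(ρt)_A − Σ(ρt)_B) / ρ_m.
Σt_A = 41.3 km; Σt_B = 26.21 km; Σ(ρt)_A = 111255; Σ(ρt)_B = 74678.8 (in km·kg/m³).
e = (41.3 − 26.21) − (111255 − 74678.8) / 3220 = 3.73 km.

3.73 km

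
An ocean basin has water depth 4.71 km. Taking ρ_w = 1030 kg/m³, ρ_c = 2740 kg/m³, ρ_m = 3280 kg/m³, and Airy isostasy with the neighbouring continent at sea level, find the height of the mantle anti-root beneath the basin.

14.9 km

Isostatic balance requires: replacing crust with seawater at the top is compensated by replacing crust with mantle at the base: d (ρ_c − ρ_w) = a (ρ_m − ρ_c).
a = d (ρ_c − ρ_w)/(ρ_m − ρ_c) = 4.71 km × 1710/540 = 14.9 km.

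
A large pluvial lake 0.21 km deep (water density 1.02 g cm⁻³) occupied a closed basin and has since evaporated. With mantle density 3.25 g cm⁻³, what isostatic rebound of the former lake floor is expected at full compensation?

u = d ρ_w/ρ_m = 0.21 km × 1.02/3.25 = 0.0659 km.

0.0659 km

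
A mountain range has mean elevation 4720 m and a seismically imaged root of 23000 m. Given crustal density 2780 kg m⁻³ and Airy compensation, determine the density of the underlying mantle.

3350 kg m⁻³

Airy balance: ρ_c h = (ρ_m − ρ_c) r → ρ_m = ρ_c (1 + h/r).
ρ_m = 2780 × (1 + 4720 m/23000 m) = 3350 kg m⁻³.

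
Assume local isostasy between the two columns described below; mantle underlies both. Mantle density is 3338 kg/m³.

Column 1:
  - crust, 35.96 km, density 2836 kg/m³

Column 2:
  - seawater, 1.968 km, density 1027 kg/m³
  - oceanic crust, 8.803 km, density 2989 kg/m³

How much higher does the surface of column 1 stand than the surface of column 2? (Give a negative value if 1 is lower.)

3.13 km

For any compensation level in the mantle, the mantle terms cancel and isostasy reduces to e = (Σt_1 − Σt_2) − (Σ(ρt)_1 − Σ(ρt)_2) / ρ_m.
Σt_1 = 35.96 km; Σt_2 = 10.771 km; Σ(ρt)_1 = 101982.56; Σ(ρt)_2 = 28333.303 (in km·kg/m³).
e = (35.96 − 10.771) − (101982.56 − 28333.303) / 3338 = 3.13 km.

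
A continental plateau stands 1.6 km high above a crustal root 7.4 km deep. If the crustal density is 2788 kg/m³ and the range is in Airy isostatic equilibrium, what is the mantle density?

3390 kg/m³

Airy balance: ρ_c h = (ρ_m − ρ_c) r → ρ_m = ρ_c (1 + h/r).
ρ_m = 2788 × (1 + 1.6 km/7.4 km) = 3390 kg/m³.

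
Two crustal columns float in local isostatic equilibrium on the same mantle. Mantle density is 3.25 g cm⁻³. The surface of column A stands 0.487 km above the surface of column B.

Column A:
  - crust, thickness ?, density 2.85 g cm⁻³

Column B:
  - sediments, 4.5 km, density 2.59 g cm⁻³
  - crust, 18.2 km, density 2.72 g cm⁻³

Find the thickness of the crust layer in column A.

35.5 km

Take the compensation level at the base of the deeper column (depth z_c below the surface of column A) and equate Σ ρ_i t_i down to z_c; mantle fills any gap and the z_c terms cancel.
Column A: x×2.85 + (z_c − 0 − x)×3.25
Column B: 0.487×0 + 4.5×2.59 + 18.2×2.72 + (z_c − 0.487 − 22.7)×3.25
The z_c×3.25 term appears on both sides and cancels. Collect the known terms of each column as K = Σ(ρt)_known − 3.25 × (depth of known layers): K_A = 0 − 3.25×0 = 0; K_B = 61.159 − 3.25×(0.487 + 22.7) = −14.19875.
Balance: K_A − x×(3.25 − 2.85) = K_B, so x = (K_A − K_B)/(3.25 − 2.85) = 14.1987/0.4 = 35.5 km.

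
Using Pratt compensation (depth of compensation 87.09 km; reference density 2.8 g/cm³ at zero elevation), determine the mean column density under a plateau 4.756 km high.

Pratt balance: ρ_ref D = ρ (D + h).
ρ = ρ_ref D/(D + h) = 2.8 × 87.09 km/(87.09 km + 4.756 km) = 2.66 g/cm³.

2.66 g/cm³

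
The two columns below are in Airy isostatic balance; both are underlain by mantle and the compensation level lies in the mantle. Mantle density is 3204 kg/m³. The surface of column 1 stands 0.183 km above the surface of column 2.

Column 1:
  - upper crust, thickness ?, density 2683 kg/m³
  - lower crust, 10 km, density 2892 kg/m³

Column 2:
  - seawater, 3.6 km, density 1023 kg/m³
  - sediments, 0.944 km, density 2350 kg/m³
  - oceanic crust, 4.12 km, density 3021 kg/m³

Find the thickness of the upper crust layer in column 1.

13.2 km

Take the compensation level at the base of the deeper column (depth z_c below the surface of column 1) and equate Σ ρ_i t_i down to z_c; mantle fills any gap and the z_c terms cancel.
Column 1: x×2683 + 10×2892 + (z_c − 10 − x)×3204
Column 2: 0.183×0 + 3.6×1023 + 0.944×2350 + 4.12×3021 + (z_c − 0.183 − 8.664)×3204
The z_c×3204 term appears on both sides and cancels. Collect the known terms of each column as K = Σ(ρt)_known − 3204 × (depth of known layers): K_1 = 28920 − 3204×10 = −3120; K_2 = 18347.72 − 3204×(0.183 + 8.664) = −9998.068.
Balance: K_1 − x×(3204 − 2683) = K_2, so x = (K_1 − K_2)/(3204 − 2683) = 6878.07/521 = 13.2 km.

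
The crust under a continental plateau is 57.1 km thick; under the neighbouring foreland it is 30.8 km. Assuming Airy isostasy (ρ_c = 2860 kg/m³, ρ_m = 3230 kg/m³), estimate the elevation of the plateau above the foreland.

Excess crust Δ = 57.1 km − 30.8 km = 26.3 km, split between elevation h and root r with h + r = Δ.
Airy balance ρ_c h = (ρ_m − ρ_c) r gives r = h ρ_c/(ρ_m − ρ_c), so h (1 + ρ_c/(ρ_m − ρ_c)) = Δ, i.e. h = Δ (ρ_m − ρ_c)/ρ_m.
h = 26.3 km × 370/3230 = 3.01 km.

3.01 km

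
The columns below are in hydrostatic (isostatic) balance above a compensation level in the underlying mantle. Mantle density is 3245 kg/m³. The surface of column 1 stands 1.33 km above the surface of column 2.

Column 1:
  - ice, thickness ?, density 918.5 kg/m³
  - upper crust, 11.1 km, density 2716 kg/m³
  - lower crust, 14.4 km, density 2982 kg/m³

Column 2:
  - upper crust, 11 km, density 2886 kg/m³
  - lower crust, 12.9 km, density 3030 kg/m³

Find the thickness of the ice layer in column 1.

0.593 km

Take the compensation level at the base of the deeper column (depth z_c below the surface of column 1) and equate Σ ρ_i t_i down to z_c; mantle fills any gap and the z_c terms cancel.
Column 1: x×918.5 + 11.1×2716 + 14.4×2982 + (z_c − 25.5 − x)×3245
Column 2: 1.33×0 + 11×2886 + 12.9×3030 + (z_c − 1.33 − 23.9)×3245
The z_c×3245 term appears on both sides and cancels. Collect the known terms of each column as K = Σ(ρt)_known − 3245 × (depth of known layers): K_1 = 73088.4 − 3245×25.5 = −9659.1; K_2 = 70833 − 3245×(1.33 + 23.9) = −11038.35.
Balance: K_1 − x×(3245 − 918.5) = K_2, so x = (K_1 − K_2)/(3245 − 918.5) = 1379.25/2326.5 = 0.593 km.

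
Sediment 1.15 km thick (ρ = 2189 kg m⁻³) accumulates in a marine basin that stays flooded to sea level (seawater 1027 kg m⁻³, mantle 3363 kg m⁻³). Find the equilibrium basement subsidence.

Submarine loading: the sediment displaces seawater, and the subsidence is in turn flooded, so s (ρ_m − ρ_w) = t (ρ_sed − ρ_w).
s = 1.15 km × (2189 − 1027) / (3363 − 1027) = 0.572 km.

0.572 km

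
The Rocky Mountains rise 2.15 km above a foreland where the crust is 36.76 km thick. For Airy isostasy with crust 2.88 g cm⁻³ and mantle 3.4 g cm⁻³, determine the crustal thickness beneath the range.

50.8 km

Root depth r = h ρ_c / (ρ_m − ρ_c) = 2.15 km × 2.88 / 0.52 = 11.91 km.
Total thickness = T + h + r = 36.76 km + 2.15 km + 11.91 km = 50.8 km.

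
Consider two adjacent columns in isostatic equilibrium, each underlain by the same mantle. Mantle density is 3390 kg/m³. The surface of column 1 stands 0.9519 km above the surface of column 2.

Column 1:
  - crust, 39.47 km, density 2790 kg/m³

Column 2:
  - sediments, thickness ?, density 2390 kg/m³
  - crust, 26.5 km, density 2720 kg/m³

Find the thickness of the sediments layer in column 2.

Take the compensation level at the base of the deeper column (depth z_c below the surface of column 1) and equate Σ ρ_i t_i down to z_c; mantle fills any gap and the z_c terms cancel.
Column 1: 39.47×2790 + (z_c − 39.47)×3390
Column 2: 0.9519×0 + x×2390 + 26.5×2720 + (z_c − 0.9519 − 26.5 − x)×3390
The z_c×3390 term appears on both sides and cancels. Collect the known terms of each column as K = Σ(ρt)_known − 3390 × (depth of known layers): K_1 = 110121.3 − 3390×39.47 = −23682; K_2 = 72080 − 3390×(0.9519 + 26.5) = −20981.941.
Balance: K_1 = K_2 − x×(3390 − 2390), so x = (K_2 − K_1)/(3390 − 2390) = 2700.06/1000 = 2.7 km.

2.7 km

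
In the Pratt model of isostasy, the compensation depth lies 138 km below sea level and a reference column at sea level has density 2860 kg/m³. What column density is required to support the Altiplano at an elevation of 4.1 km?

Pratt balance: ρ_ref D = ρ (D + h).
ρ = ρ_ref D/(D + h) = 2860 × 138 km/(138 km + 4.1 km) = 2780 kg/m³.

2780 kg/m³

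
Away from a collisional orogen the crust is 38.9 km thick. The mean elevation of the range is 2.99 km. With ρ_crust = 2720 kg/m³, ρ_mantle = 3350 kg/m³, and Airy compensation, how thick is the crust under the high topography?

54.8 km

Root depth r = h ρ_c / (ρ_m − ρ_c) = 2.99 km × 2720 / 630 = 12.91 km.
Total thickness = T + h + r = 38.9 km + 2.99 km + 12.91 km = 54.8 km.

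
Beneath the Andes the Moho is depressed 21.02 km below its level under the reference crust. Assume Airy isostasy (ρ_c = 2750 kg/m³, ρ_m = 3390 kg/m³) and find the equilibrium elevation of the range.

Equating mass per unit area of the two columns: ρ_c h = (ρ_m − ρ_c) r.
h = r (ρ_m − ρ_c) / ρ_c = 21.02 km × (3390 − 2750) / 2750 = 4.89 km.

4.89 km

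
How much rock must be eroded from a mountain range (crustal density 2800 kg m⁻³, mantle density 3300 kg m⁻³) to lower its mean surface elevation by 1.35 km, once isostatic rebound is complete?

8.91 km

Net drop Δ = e − u = e − e ρ_c/ρ_m = e (ρ_m − ρ_c)/ρ_m.
e = Δ ρ_m/(ρ_m − ρ_c) = 1.35 km × 3300/500 = 8.91 km.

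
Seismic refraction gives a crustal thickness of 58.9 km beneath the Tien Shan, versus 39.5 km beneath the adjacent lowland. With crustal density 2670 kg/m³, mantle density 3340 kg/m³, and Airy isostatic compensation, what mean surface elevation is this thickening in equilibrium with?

Excess crust Δ = 58.9 km − 39.5 km = 19.4 km, split between elevation h and root r with h + r = Δ.
Airy balance ρ_c h = (ρ_m − ρ_c) r gives r = h ρ_c/(ρ_m − ρ_c), so h (1 + ρ_c/(ρ_m − ρ_c)) = Δ, i.e. h = Δ (ρ_m − ρ_c)/ρ_m.
h = 19.4 km × 670/3340 = 3.89 km.

3.89 km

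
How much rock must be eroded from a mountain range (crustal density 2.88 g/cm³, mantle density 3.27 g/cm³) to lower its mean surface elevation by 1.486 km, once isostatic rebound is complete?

Net drop Δ = e − u = e − e ρ_c/ρ_m = e (ρ_m − ρ_c)/ρ_m.
e = Δ ρ_m/(ρ_m − ρ_c) = 1.486 km × 3.27/0.39 = 12.5 km.

12.5 km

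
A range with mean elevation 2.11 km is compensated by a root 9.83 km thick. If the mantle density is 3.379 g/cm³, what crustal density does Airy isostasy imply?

ρ_c h = (ρ_m − ρ_c) r → ρ_c (h + r) = ρ_m r → ρ_c = ρ_m r / (h + r).
ρ_c = 3.379 × 9.83 km / (2.11 km + 9.83 km) = 2.78 g/cm³.

2.78 g/cm³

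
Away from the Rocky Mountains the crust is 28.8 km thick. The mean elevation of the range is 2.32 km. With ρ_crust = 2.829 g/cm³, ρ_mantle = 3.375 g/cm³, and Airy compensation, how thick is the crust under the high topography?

Root depth r = h ρ_c / (ρ_m − ρ_c) = 2.32 km × 2.829 / 0.546 = 12.02 km.
Total thickness = T + h + r = 28.8 km + 2.32 km + 12.02 km = 43.1 km.

43.1 km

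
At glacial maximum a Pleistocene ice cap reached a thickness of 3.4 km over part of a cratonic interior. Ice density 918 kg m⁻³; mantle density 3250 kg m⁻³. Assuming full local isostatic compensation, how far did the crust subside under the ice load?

0.96 km

In Airy isostatic equilibrium: the ice load ρ_ice t is balanced by mantle displaced below, ρ_m s.
s = t ρ_ice / ρ_m = 3.4 km × 918/3250 = 0.96 km.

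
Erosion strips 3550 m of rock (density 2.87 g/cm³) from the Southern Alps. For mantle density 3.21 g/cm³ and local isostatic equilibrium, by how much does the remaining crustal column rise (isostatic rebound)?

Unloading: uplift u = e ρ_c/ρ_m = 3550 m × 2.87/3.21 = 3170 m.

3170 m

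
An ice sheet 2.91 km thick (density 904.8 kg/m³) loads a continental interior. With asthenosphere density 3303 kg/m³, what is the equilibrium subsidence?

For local isostatic compensation: the ice load ρ_ice t is balanced by mantle displaced below, ρ_m s.
s = t ρ_ice / ρ_m = 2.91 km × 904.8/3303 = 0.797 km.

0.797 km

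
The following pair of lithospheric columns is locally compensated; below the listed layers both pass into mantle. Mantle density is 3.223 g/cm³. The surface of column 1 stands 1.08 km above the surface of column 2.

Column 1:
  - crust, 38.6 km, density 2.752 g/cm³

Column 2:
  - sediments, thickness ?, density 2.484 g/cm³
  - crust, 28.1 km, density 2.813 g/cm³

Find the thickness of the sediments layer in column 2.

4.3 km

Take the compensation level at the base of the deeper column (depth z_c below the surface of column 1) and equate Σ ρ_i t_i down to z_c; mantle fills any gap and the z_c terms cancel.
Column 1: 38.6×2.752 + (z_c − 38.6)×3.223
Column 2: 1.08×0 + x×2.484 + 28.1×2.813 + (z_c − 1.08 − 28.1 − x)×3.223
The z_c×3.223 term appears on both sides and cancels. Collect the known terms of each column as K = Σ(ρt)_known − 3.223 × (depth of known layers): K_1 = 106.2272 − 3.223×38.6 = −18.1806; K_2 = 79.0453 − 3.223×(1.08 + 28.1) = −15.00184.
Balance: K_1 = K_2 − x×(3.223 − 2.484), so x = (K_2 − K_1)/(3.223 − 2.484) = 3.17876/0.739 = 4.3 km.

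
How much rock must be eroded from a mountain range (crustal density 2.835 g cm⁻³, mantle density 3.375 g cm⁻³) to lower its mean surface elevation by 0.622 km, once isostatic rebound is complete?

3.89 km

Net drop Δ = e − u = e − e ρ_c/ρ_m = e (ρ_m − ρ_c)/ρ_m.
e = Δ ρ_m/(ρ_m − ρ_c) = 0.622 km × 3.375/0.54 = 3.89 km.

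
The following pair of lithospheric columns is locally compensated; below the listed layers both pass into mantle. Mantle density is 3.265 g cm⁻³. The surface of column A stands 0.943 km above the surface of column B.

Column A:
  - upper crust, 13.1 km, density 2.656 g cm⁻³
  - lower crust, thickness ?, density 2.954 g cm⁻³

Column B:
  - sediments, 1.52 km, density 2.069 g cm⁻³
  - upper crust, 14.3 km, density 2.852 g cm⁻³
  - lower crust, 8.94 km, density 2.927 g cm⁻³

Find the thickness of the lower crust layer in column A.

18.8 km

Take the compensation level at the base of the deeper column (depth z_c below the surface of column A) and equate Σ ρ_i t_i down to z_c; mantle fills any gap and the z_c terms cancel.
Column A: 13.1×2.656 + x×2.954 + (z_c − 13.1 − x)×3.265
Column B: 0.943×0 + 1.52×2.069 + 14.3×2.852 + 8.94×2.927 + (z_c − 0.943 − 24.76)×3.265
The z_c×3.265 term appears on both sides and cancels. Collect the known terms of each column as K = Σ(ρt)_known − 3.265 × (depth of known layers): K_A = 34.7936 − 3.265×13.1 = −7.9779; K_B = 70.09586 − 3.265×(0.943 + 24.76) = −13.824435.
Balance: K_A − x×(3.265 − 2.954) = K_B, so x = (K_A − K_B)/(3.265 − 2.954) = 5.84653/0.311 = 18.8 km.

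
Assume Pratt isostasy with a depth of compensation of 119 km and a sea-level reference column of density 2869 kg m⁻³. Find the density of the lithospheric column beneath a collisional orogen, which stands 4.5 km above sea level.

2760 kg m⁻³

Pratt balance: ρ_ref D = ρ (D + h).
ρ = ρ_ref D/(D + h) = 2869 × 119 km/(119 km + 4.5 km) = 2760 kg m⁻³.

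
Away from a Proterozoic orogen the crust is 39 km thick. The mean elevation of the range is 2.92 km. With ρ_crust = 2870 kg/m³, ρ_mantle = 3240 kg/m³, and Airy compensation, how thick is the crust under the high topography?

64.6 km

Root depth r = h ρ_c / (ρ_m − ρ_c) = 2.92 km × 2870 / 370 = 22.65 km.
Total thickness = T + h + r = 39 km + 2.92 km + 22.65 km = 64.6 km.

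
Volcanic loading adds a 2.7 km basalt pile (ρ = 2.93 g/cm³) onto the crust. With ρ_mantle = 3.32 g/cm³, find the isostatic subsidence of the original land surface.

Subaerial loading: s = t ρ_load / ρ_m.
s = 2.7 km × 2.93/3.32 = 2.38 km.

2.38 km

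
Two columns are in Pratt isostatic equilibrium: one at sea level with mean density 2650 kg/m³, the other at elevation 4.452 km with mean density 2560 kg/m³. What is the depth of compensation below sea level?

ρ_ref D = ρ (D + h) → D (ρ_ref − ρ) = ρ h.
D = ρ h/(ρ_ref − ρ) = 2560 × 4.452 km/(2650 − 2560) = 127 km.

127 km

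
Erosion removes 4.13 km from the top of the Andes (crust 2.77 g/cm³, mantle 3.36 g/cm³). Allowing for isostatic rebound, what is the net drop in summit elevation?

Rebound u = e ρ_c/ρ_m = 4.13 km × 2.77/3.36 = 3.405 km.
Net surface drop = e − u = 4.13 km − 3.405 km = e (ρ_m − ρ_c)/ρ_m = 0.725 km.

0.725 km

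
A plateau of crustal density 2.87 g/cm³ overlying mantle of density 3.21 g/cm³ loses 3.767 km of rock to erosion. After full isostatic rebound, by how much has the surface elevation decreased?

Rebound u = e ρ_c/ρ_m = 3.767 km × 2.87/3.21 = 3.368 km.
Net surface drop = e − u = 3.767 km − 3.368 km = e (ρ_m − ρ_c)/ρ_m = 0.399 km.

0.399 km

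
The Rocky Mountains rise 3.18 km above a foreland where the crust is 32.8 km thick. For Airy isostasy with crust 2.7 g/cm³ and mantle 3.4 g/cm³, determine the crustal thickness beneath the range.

48.2 km

Root depth r = h ρ_c / (ρ_m − ρ_c) = 3.18 km × 2.7 / 0.7 = 12.27 km.
Total thickness = T + h + r = 32.8 km + 3.18 km + 12.27 km = 48.2 km.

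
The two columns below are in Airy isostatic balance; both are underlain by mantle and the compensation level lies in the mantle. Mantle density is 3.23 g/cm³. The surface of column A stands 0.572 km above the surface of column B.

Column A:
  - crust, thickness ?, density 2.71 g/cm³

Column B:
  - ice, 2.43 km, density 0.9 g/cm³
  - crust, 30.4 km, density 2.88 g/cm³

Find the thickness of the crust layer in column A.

34.9 km

Take the compensation level at the base of the deeper column (depth z_c below the surface of column A) and equate Σ ρ_i t_i down to z_c; mantle fills any gap and the z_c terms cancel.
Column A: x×2.71 + (z_c − 0 − x)×3.23
Column B: 0.572×0 + 2.43×0.9 + 30.4×2.88 + (z_c − 0.572 − 32.83)×3.23
The z_c×3.23 term appears on both sides and cancels. Collect the known terms of each column as K = Σ(ρt)_known − 3.23 × (depth of known layers): K_A = 0 − 3.23×0 = 0; K_B = 89.739 − 3.23×(0.572 + 32.83) = −18.14946.
Balance: K_A − x×(3.23 − 2.71) = K_B, so x = (K_A − K_B)/(3.23 − 2.71) = 18.1495/0.52 = 34.9 km.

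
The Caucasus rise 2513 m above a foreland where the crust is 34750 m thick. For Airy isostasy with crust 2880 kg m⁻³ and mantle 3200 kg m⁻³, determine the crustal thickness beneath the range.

Root depth r = h ρ_c / (ρ_m − ρ_c) = 2513 m × 2880 / 320 = 22620 m.
Total thickness = T + h + r = 34750 m + 2513 m + 22620 m = 59900 m.

59900 m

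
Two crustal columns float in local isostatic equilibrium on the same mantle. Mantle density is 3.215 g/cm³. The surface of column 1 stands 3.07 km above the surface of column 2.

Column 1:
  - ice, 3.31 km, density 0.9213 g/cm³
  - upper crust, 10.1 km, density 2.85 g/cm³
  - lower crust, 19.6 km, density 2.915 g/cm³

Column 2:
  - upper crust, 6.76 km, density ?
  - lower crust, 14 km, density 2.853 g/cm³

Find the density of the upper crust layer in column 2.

Take the compensation level at the base of the deeper column (depth z_c below the surface of column 1) and equate Σ ρ_i t_i down to z_c; mantle fills any gap and the z_c terms cancel.
Column 1: 3.31×0.9213 + 10.1×2.85 + 19.6×2.915 + (z_c − 33.01)×3.215
Column 2: 3.07×0 + 6.76×ρ + 14×2.853 + (z_c − 3.07 − 20.76)×3.215
The z_c×3.215 term appears on both sides and cancels. Collect the known terms of each column as K = Σ(ρt)_known − 3.215 × (depth of known layers): K_1 = 88.968503 − 3.215×33.01 = −17.158647; K_2 = 39.942 − 3.215×(3.07 + 20.76) = −36.67145.
Balance: K_1 = K_2 + 6.76×ρ, so ρ = (K_1 − K_2)/6.76 = 19.5128/6.76 = 2.89 g/cm³.

2.89 g/cm³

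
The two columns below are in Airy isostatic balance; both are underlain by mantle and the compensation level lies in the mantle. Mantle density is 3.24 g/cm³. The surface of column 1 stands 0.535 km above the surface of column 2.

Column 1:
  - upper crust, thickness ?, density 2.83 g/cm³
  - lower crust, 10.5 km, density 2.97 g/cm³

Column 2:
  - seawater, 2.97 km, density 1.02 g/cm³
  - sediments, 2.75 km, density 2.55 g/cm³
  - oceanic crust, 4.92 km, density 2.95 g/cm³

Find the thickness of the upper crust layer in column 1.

21.5 km

Take the compensation level at the base of the deeper column (depth z_c below the surface of column 1) and equate Σ ρ_i t_i down to z_c; mantle fills any gap and the z_c terms cancel.
Column 1: x×2.83 + 10.5×2.97 + (z_c − 10.5 − x)×3.24
Column 2: 0.535×0 + 2.97×1.02 + 2.75×2.55 + 4.92×2.95 + (z_c − 0.535 − 10.64)×3.24
The z_c×3.24 term appears on both sides and cancels. Collect the known terms of each column as K = Σ(ρt)_known − 3.24 × (depth of known layers): K_1 = 31.185 − 3.24×10.5 = −2.835; K_2 = 24.5559 − 3.24×(0.535 + 10.64) = −11.6511.
Balance: K_1 − x×(3.24 − 2.83) = K_2, so x = (K_1 − K_2)/(3.24 − 2.83) = 8.8161/0.41 = 21.5 km.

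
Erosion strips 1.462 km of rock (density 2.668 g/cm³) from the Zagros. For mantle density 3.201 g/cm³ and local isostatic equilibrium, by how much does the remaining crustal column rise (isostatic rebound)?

1.22 km

Unloading: uplift u = e ρ_c/ρ_m = 1.462 km × 2.668/3.201 = 1.22 km.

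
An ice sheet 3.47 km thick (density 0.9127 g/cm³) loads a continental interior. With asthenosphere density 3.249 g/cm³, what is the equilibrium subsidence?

In Airy isostatic equilibrium: the ice load ρ_ice t is balanced by mantle displaced below, ρ_m s.
s = t ρ_ice / ρ_m = 3.47 km × 0.9127/3.249 = 0.975 km.

0.975 km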